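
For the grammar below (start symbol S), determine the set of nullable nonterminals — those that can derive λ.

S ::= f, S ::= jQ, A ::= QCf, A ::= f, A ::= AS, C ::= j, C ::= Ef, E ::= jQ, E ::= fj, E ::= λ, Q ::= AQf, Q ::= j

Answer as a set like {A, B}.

{E}

Directly nullable (have an ε-rule): {E}.
Not nullable: A, C, Q, S — each has a terminal in every rule's right-hand side or depends on a non-nullable symbol.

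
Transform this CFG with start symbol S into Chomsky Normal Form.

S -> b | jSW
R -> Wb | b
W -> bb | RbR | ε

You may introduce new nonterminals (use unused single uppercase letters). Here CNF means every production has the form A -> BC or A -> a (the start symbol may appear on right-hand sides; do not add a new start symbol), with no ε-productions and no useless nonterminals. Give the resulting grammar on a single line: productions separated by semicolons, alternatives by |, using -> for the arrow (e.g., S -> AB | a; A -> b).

Nullable: {W}; after ε-elimination: S -> b | jS | jSW; R -> b | Wb; W -> bb | RbR.
No unit productions to eliminate.
TERM: introduce A -> b, B -> j and substitute in every rule of length ≥2.
BIN: S -> BSW becomes S -> BC, C -> SW; W -> RAR becomes W -> RD, D -> AR.

S -> b | BC | BS; A -> b; B -> j; C -> SW; D -> AR; R -> b | WA; W -> AA | RD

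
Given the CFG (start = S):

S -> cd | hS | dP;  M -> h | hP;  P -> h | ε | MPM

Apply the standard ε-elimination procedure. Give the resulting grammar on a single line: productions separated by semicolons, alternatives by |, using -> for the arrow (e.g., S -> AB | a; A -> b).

S -> d | cd | dP | hS; M -> h | hP; P -> h | MM | MPM

Nullable set: {P}.
S -> dP: P nullable, giving d | dP.
M -> hP: P nullable, giving h | hP.
Drop P -> ε.
P -> MPM: P nullable, giving MM | MPM.
Unchanged (no nullable symbols): S -> cd; S -> hS; M -> h; P -> h.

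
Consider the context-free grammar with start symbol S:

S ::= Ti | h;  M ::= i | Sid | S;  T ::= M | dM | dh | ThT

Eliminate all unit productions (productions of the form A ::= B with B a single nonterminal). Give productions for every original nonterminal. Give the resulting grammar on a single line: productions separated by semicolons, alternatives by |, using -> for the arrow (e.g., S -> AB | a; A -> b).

S -> h | Ti; M -> h | i | Ti | Sid; T -> h | i | Ti | dM | dh | Sid | ThT

Unit productions: M->S, T->M.
Unit pairs (A ⇒* B via units): (M,S), (T,M), (T,S).
S: inherits non-unit rules of {S} → Ti | h.
M: inherits non-unit rules of {M, S} → Sid | Ti | h | i.
T: inherits non-unit rules of {M, S, T} → Sid | ThT | Ti | dM | dh | h | i.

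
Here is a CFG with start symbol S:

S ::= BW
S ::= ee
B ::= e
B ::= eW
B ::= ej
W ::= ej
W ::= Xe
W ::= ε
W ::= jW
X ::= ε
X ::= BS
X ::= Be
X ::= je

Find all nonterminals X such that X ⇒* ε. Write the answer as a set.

{W, X}

Directly nullable (have an ε-rule): {W, X}.
Not nullable: B, S — each has a terminal in every rule's right-hand side or depends on a non-nullable symbol.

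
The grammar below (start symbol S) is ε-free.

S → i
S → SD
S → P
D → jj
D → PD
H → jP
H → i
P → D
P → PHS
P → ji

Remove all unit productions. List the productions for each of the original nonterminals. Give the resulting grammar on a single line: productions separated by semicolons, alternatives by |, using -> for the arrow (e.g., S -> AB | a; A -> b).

Unit productions: P->D, S->P.
Unit pairs (A ⇒* B via units): (P,D), (S,D), (S,P).
S: inherits non-unit rules of {D, P, S} → PD | PHS | SD | i | ji | jj.
D: inherits non-unit rules of {D} → PD | jj.
H: inherits non-unit rules of {H} → i | jP.
P: inherits non-unit rules of {D, P} → PD | PHS | ji | jj.

S -> i | PD | SD | ji | jj | PHS; D -> PD | jj; H -> i | jP; P -> PD | ji | jj | PHS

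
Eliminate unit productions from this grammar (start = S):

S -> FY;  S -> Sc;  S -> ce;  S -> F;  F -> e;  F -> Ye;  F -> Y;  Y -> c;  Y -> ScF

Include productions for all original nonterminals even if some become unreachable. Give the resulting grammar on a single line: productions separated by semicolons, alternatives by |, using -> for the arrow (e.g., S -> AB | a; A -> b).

Unit productions: F->Y, S->F.
Unit pairs (A ⇒* B via units): (F,Y), (S,F), (S,Y).
S: inherits non-unit rules of {F, S, Y} → FY | Sc | ScF | Ye | c | ce | e.
F: inherits non-unit rules of {F, Y} → ScF | Ye | c | e.
Y: inherits non-unit rules of {Y} → ScF | c.

S -> c | e | FY | Sc | Ye | ce | ScF; F -> c | e | Ye | ScF; Y -> c | ScF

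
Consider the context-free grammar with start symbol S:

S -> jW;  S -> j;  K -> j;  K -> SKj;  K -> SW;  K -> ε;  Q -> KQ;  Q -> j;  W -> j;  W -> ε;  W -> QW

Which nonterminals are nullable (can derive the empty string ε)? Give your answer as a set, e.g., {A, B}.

{K, W}

Directly nullable (have an ε-rule): {K, W}.
Not nullable: Q, S — each has a terminal in every rule's right-hand side or depends on a non-nullable symbol.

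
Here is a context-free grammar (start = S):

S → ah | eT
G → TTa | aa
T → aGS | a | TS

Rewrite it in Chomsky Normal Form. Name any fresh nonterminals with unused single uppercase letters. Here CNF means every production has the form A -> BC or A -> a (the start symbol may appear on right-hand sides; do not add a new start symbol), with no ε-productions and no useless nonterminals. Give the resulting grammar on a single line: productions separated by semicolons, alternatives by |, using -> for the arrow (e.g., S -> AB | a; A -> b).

No ε-productions.
No unit productions to eliminate.
TERM: introduce A -> a, C -> e, B -> h and substitute in every rule of length ≥2.
BIN: G -> TTA becomes G -> TD, D -> TA; T -> AGS becomes T -> AE, E -> GS.

S -> AB | CT; A -> a; B -> h; C -> e; D -> TA; E -> GS; G -> AA | TD; T -> a | AE | TS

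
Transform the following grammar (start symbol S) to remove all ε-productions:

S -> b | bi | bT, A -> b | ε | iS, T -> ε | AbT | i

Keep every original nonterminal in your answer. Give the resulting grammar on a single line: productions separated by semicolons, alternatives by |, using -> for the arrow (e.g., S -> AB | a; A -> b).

Nullable set: {A, T}.
S -> bT: T nullable, giving b | bT.
Drop A -> ε.
Drop T -> ε.
T -> AbT: A, T nullable, giving Ab | AbT | b | bT.
Unchanged (no nullable symbols): S -> b; S -> bi; A -> b; A -> iS; T -> i.

S -> b | bT | bi; A -> b | iS; T -> b | i | Ab | bT | AbT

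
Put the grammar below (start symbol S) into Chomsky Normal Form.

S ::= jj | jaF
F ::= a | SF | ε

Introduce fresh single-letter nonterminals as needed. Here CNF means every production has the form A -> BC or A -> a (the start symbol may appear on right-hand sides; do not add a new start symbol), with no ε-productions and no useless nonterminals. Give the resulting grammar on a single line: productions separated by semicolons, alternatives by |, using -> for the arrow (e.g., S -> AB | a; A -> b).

Nullable: {F}; after ε-elimination: S -> ja | jj | jaF; F -> S | a | SF.
After unit-elimination: S -> ja | jj | jaF; F -> a | SF | ja | jj | jaF.
TERM: introduce B -> a, A -> j and substitute in every rule of length ≥2.
BIN: F -> ABF becomes F -> AC, C -> BF; S -> ABF becomes S -> AD, D -> BF.

S -> AA | AB | AD; A -> j; B -> a; C -> BF; D -> BF; F -> a | AA | AB | AC | SF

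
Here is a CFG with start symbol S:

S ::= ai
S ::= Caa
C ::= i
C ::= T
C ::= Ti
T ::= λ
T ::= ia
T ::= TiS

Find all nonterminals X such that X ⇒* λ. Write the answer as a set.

{C, T}

Directly nullable (have an ε-rule): {T}.
C is nullable via C -> T (every symbol on the right is already known nullable).
Not nullable: S — each has a terminal in every rule's right-hand side or depends on a non-nullable symbol.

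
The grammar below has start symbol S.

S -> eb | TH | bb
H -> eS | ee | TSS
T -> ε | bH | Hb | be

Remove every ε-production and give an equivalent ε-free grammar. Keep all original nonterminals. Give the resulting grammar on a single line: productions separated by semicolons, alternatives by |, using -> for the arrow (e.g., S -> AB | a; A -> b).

S -> H | TH | bb | eb; H -> SS | eS | ee | TSS; T -> Hb | bH | be

Nullable set: {T}.
S -> TH: T nullable, giving H | TH.
H -> TSS: T nullable, giving SS | TSS.
Drop T -> ε.
Unchanged (no nullable symbols): S -> bb; S -> eb; H -> eS; H -> ee; T -> Hb; T -> bH; T -> be.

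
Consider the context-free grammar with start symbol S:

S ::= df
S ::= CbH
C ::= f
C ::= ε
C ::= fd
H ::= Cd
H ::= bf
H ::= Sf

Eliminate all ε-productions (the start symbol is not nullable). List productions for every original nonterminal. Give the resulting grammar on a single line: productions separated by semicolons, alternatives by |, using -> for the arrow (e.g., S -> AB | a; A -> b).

S -> bH | df | CbH; C -> f | fd; H -> d | Cd | Sf | bf

Nullable set: {C}.
S -> CbH: C nullable, giving CbH | bH.
Drop C -> ε.
H -> Cd: C nullable, giving Cd | d.
Unchanged (no nullable symbols): S -> df; C -> f; C -> fd; H -> Sf; H -> bf.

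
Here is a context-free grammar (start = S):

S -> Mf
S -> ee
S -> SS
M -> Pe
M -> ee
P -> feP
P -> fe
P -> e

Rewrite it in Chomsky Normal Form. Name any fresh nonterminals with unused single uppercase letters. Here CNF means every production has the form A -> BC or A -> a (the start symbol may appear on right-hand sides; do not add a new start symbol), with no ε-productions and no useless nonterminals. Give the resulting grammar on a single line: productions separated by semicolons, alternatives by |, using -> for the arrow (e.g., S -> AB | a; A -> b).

S -> AA | MB | SS; A -> e; B -> f; C -> AP; M -> AA | PA; P -> e | BA | BC

No ε-productions.
No unit productions to eliminate.
TERM: introduce A -> e, B -> f and substitute in every rule of length ≥2.
BIN: P -> BAP becomes P -> BC, C -> AP.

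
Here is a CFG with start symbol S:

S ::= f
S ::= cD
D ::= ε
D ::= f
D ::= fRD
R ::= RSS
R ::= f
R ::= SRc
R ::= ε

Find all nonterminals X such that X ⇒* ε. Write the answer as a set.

Directly nullable (have an ε-rule): {D, R}.
Not nullable: S — each has a terminal in every rule's right-hand side or depends on a non-nullable symbol.

{D, R}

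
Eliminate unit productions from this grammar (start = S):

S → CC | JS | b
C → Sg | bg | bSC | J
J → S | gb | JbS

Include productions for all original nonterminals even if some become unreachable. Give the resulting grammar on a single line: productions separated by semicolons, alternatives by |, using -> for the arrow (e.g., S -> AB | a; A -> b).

Unit productions: C->J, J->S.
Unit pairs (A ⇒* B via units): (C,J), (C,S), (J,S).
S: inherits non-unit rules of {S} → CC | JS | b.
C: inherits non-unit rules of {C, J, S} → CC | JS | JbS | Sg | b | bSC | bg | gb.
J: inherits non-unit rules of {J, S} → CC | JS | JbS | b | gb.

S -> b | CC | JS; C -> b | CC | JS | Sg | bg | gb | JbS | bSC; J -> b | CC | JS | gb | JbS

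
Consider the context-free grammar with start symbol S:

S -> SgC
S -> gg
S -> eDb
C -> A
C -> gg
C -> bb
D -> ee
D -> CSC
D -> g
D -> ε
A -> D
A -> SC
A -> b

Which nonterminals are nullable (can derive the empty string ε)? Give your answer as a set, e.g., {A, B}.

Directly nullable (have an ε-rule): {D}.
A is nullable via A -> D (every symbol on the right is already known nullable).
C is nullable via C -> A (every symbol on the right is already known nullable).
Not nullable: S — each has a terminal in every rule's right-hand side or depends on a non-nullable symbol.

{A, C, D}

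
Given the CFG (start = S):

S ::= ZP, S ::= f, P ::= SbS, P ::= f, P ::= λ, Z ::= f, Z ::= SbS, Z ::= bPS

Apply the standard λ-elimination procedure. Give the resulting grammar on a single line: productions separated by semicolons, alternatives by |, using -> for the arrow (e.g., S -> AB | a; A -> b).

S -> Z | f | ZP; P -> f | SbS; Z -> f | bS | SbS | bPS

Nullable set: {P}.
S -> ZP: P nullable, giving Z | ZP.
Drop P -> λ.
Z -> bPS: P nullable, giving bPS | bS.
Unchanged (no nullable symbols): S -> f; P -> SbS; P -> f; Z -> SbS; Z -> f.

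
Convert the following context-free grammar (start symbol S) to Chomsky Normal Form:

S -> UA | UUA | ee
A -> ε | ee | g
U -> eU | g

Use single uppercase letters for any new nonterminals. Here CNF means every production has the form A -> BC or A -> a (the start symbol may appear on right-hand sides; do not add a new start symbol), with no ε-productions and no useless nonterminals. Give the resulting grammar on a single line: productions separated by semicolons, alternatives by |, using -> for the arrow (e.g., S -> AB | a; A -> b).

S -> g | BB | BU | UA | UC | UU; A -> g | BB; B -> e; C -> UA; U -> g | BU

Nullable: {A}; after ε-elimination: S -> U | UA | UU | ee | UUA; A -> g | ee; U -> g | eU.
After unit-elimination: S -> g | UA | UU | eU | ee | UUA; A -> g | ee; U -> g | eU.
TERM: introduce B -> e and substitute in every rule of length ≥2.
BIN: S -> UUA becomes S -> UC, C -> UA.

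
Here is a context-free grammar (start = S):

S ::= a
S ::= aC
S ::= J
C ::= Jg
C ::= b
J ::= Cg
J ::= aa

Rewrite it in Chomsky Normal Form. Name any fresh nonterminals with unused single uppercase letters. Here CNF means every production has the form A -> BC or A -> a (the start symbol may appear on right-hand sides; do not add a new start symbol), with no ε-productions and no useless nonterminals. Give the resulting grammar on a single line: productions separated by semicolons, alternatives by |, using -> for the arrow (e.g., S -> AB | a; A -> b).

No ε-productions.
After unit-elimination: S -> a | Cg | aC | aa; C -> b | Jg; J -> Cg | aa.
TERM: introduce B -> a, A -> g and substitute in every rule of length ≥2.

S -> a | BB | BC | CA; A -> g; B -> a; C -> b | JA; J -> BB | CA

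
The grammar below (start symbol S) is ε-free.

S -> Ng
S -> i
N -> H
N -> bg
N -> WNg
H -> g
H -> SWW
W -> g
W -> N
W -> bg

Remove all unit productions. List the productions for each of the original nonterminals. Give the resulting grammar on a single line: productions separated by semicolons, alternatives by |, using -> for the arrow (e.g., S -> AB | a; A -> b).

S -> i | Ng; H -> g | SWW; N -> g | bg | SWW | WNg; W -> g | bg | SWW | WNg

Unit productions: N->H, W->N.
Unit pairs (A ⇒* B via units): (N,H), (W,H), (W,N).
S: inherits non-unit rules of {S} → Ng | i.
H: inherits non-unit rules of {H} → SWW | g.
N: inherits non-unit rules of {H, N} → SWW | WNg | bg | g.
W: inherits non-unit rules of {H, N, W} → SWW | WNg | bg | g.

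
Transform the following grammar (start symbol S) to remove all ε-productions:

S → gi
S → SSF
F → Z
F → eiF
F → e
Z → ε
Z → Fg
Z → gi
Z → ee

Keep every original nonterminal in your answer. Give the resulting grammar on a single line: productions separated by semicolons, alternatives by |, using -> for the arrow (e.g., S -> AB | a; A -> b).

Nullable set: {F, Z}.
S -> SSF: F nullable, giving SS | SSF.
F -> Z: Z nullable, giving Z.
F -> eiF: F nullable, giving ei | eiF.
Drop Z -> ε.
Z -> Fg: F nullable, giving Fg | g.
Unchanged (no nullable symbols): S -> gi; F -> e; Z -> ee; Z -> gi.

S -> SS | gi | SSF; F -> Z | e | ei | eiF; Z -> g | Fg | ee | gi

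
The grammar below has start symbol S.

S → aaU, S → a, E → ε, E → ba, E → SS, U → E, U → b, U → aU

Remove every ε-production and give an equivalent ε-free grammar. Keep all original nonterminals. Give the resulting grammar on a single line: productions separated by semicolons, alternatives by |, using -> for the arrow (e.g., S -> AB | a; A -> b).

Nullable set: {E, U}.
S -> aaU: U nullable, giving aa | aaU.
Drop E -> ε.
U -> E: E nullable, giving E.
U -> aU: U nullable, giving a | aU.
Unchanged (no nullable symbols): S -> a; E -> SS; E -> ba; U -> b.

S -> a | aa | aaU; E -> SS | ba; U -> E | a | b | aU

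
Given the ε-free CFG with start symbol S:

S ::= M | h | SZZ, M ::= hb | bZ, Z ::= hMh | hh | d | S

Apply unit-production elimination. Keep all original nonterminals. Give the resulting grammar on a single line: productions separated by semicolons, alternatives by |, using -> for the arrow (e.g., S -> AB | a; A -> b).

Unit productions: S->M, Z->S.
Unit pairs (A ⇒* B via units): (S,M), (Z,M), (Z,S).
S: inherits non-unit rules of {M, S} → SZZ | bZ | h | hb.
M: inherits non-unit rules of {M} → bZ | hb.
Z: inherits non-unit rules of {M, S, Z} → SZZ | bZ | d | h | hMh | hb | hh.

S -> h | bZ | hb | SZZ; M -> bZ | hb; Z -> d | h | bZ | hb | hh | SZZ | hMh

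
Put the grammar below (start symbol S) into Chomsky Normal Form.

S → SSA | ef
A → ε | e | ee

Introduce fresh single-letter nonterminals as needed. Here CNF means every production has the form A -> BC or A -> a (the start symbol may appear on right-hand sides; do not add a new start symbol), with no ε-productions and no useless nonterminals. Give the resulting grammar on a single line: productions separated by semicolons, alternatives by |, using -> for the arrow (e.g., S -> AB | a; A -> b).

Nullable: {A}; after ε-elimination: S -> SS | ef | SSA; A -> e | ee.
No unit productions to eliminate.
TERM: introduce B -> e, C -> f and substitute in every rule of length ≥2.
BIN: S -> SSA becomes S -> SD, D -> SA.

S -> BC | SD | SS; A -> e | BB; B -> e; C -> f; D -> SA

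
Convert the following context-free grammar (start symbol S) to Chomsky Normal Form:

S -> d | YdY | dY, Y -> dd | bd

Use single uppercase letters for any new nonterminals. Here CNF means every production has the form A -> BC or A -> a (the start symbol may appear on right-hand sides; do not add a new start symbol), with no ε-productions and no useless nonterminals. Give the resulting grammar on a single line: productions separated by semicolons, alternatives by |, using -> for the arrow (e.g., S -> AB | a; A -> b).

S -> d | AY | YC; A -> d; B -> b; C -> AY; Y -> AA | BA

No ε-productions.
No unit productions to eliminate.
TERM: introduce B -> b, A -> d and substitute in every rule of length ≥2.
BIN: S -> YAY becomes S -> YC, C -> AY.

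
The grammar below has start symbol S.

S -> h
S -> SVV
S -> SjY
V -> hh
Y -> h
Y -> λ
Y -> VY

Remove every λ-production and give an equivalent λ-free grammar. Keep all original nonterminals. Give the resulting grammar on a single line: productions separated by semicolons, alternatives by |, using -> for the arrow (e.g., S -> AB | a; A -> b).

Nullable set: {Y}.
S -> SjY: Y nullable, giving Sj | SjY.
Drop Y -> λ.
Y -> VY: Y nullable, giving V | VY.
Unchanged (no nullable symbols): S -> SVV; S -> h; V -> hh; Y -> h.

S -> h | Sj | SVV | SjY; V -> hh; Y -> V | h | VY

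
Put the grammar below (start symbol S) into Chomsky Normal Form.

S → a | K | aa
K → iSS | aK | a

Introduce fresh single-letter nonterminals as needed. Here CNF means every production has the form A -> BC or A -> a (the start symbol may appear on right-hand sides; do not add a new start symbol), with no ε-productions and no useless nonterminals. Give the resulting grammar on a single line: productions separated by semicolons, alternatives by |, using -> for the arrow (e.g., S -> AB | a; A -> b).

No ε-productions.
After unit-elimination: S -> a | aK | aa | iSS; K -> a | aK | iSS.
TERM: introduce A -> a, B -> i and substitute in every rule of length ≥2.
BIN: K -> BSS becomes K -> BC, C -> SS; S -> BSS becomes S -> BD, D -> SS.

S -> a | AA | AK | BD; A -> a; B -> i; C -> SS; D -> SS; K -> a | AK | BC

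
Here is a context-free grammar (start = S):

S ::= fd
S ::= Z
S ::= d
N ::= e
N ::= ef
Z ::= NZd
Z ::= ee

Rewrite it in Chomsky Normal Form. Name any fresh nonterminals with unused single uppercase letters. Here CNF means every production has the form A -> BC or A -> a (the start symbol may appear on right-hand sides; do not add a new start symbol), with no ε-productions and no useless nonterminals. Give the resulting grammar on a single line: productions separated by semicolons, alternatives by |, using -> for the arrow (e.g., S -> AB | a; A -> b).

S -> d | AA | BC | ND; A -> e; B -> f; C -> d; D -> ZC; E -> ZC; N -> e | AB; Z -> AA | NE

No ε-productions.
After unit-elimination: S -> d | ee | fd | NZd; N -> e | ef; Z -> ee | NZd.
TERM: introduce C -> d, A -> e, B -> f and substitute in every rule of length ≥2.
BIN: S -> NZC becomes S -> ND, D -> ZC; Z -> NZC becomes Z -> NE, E -> ZC.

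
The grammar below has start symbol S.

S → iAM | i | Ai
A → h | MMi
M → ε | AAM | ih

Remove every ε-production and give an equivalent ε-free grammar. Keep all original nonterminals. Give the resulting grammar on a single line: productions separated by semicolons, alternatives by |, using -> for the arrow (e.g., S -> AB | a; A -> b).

Nullable set: {M}.
S -> iAM: M nullable, giving iA | iAM.
A -> MMi: M, M nullable, giving MMi | Mi | i.
Drop M -> ε.
M -> AAM: M nullable, giving AA | AAM.
Unchanged (no nullable symbols): S -> Ai; S -> i; A -> h; M -> ih.

S -> i | Ai | iA | iAM; A -> h | i | Mi | MMi; M -> AA | ih | AAM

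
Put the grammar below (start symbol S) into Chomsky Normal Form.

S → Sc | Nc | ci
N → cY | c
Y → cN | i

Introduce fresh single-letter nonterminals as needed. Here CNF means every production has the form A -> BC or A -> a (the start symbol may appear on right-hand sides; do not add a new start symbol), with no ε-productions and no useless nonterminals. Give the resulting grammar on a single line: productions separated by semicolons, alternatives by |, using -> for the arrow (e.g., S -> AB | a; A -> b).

S -> AB | NA | SA; A -> c; B -> i; N -> c | AY; Y -> i | AN

No ε-productions.
No unit productions to eliminate.
TERM: introduce A -> c, B -> i and substitute in every rule of length ≥2.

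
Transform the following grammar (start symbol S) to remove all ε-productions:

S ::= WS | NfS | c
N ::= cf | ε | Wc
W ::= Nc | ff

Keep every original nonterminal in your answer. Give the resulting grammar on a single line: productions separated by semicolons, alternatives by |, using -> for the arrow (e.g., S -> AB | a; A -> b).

Nullable set: {N}.
S -> NfS: N nullable, giving NfS | fS.
Drop N -> ε.
W -> Nc: N nullable, giving Nc | c.
Unchanged (no nullable symbols): S -> WS; S -> c; N -> Wc; N -> cf; W -> ff.

S -> c | WS | fS | NfS; N -> Wc | cf; W -> c | Nc | ff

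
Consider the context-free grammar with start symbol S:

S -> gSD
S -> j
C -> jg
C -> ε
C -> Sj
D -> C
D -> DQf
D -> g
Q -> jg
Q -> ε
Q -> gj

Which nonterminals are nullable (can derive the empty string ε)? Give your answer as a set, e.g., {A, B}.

{C, D, Q}

Directly nullable (have an ε-rule): {C, Q}.
D is nullable via D -> C (every symbol on the right is already known nullable).
Not nullable: S — each has a terminal in every rule's right-hand side or depends on a non-nullable symbol.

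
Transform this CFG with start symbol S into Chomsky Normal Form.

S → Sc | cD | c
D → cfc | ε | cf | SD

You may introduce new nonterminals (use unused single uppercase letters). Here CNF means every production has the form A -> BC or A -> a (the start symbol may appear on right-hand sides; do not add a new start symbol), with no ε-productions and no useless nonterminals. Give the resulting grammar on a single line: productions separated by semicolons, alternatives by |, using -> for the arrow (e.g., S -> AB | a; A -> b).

S -> c | AD | SA; A -> c; B -> f; C -> BA; D -> c | AB | AC | AD | SA | SD

Nullable: {D}; after ε-elimination: S -> c | Sc | cD; D -> S | SD | cf | cfc.
After unit-elimination: S -> c | Sc | cD; D -> c | SD | Sc | cD | cf | cfc.
TERM: introduce A -> c, B -> f and substitute in every rule of length ≥2.
BIN: D -> ABA becomes D -> AC, C -> BA.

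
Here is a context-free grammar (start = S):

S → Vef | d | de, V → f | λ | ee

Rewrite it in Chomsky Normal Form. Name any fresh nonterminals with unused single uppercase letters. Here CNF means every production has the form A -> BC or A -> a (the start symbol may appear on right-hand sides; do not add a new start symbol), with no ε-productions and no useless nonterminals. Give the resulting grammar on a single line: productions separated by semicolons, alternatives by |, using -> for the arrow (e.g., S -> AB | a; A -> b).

S -> d | AB | CA | VD; A -> e; B -> f; C -> d; D -> AB; V -> f | AA

Nullable: {V}; after ε-elimination: S -> d | de | ef | Vef; V -> f | ee.
No unit productions to eliminate.
TERM: introduce C -> d, A -> e, B -> f and substitute in every rule of length ≥2.
BIN: S -> VAB becomes S -> VD, D -> AB.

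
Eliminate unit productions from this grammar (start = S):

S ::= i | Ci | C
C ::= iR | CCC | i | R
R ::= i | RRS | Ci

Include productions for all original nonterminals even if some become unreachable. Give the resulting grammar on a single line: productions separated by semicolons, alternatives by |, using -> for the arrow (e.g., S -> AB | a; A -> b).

Unit productions: C->R, S->C.
Unit pairs (A ⇒* B via units): (C,R), (S,C), (S,R).
S: inherits non-unit rules of {C, R, S} → CCC | Ci | RRS | i | iR.
C: inherits non-unit rules of {C, R} → CCC | Ci | RRS | i | iR.
R: inherits non-unit rules of {R} → Ci | RRS | i.

S -> i | Ci | iR | CCC | RRS; C -> i | Ci | iR | CCC | RRS; R -> i | Ci | RRS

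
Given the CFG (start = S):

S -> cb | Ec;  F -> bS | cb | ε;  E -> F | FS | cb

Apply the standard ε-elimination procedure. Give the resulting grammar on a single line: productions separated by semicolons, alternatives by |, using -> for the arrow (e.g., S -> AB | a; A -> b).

Nullable set: {E, F}.
S -> Ec: E nullable, giving Ec | c.
E -> F: F nullable, giving F.
E -> FS: F nullable, giving FS | S.
Drop F -> ε.
Unchanged (no nullable symbols): S -> cb; E -> cb; F -> bS; F -> cb.

S -> c | Ec | cb; E -> F | S | FS | cb; F -> bS | cb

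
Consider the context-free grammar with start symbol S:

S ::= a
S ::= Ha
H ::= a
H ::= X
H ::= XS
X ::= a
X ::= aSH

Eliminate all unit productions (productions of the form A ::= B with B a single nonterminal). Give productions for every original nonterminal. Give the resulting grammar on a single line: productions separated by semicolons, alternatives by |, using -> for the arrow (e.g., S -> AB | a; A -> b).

S -> a | Ha; H -> a | XS | aSH; X -> a | aSH

Unit productions: H->X.
Unit pairs (A ⇒* B via units): (H,X).
S: inherits non-unit rules of {S} → Ha | a.
H: inherits non-unit rules of {H, X} → XS | a | aSH.
X: inherits non-unit rules of {X} → a | aSH.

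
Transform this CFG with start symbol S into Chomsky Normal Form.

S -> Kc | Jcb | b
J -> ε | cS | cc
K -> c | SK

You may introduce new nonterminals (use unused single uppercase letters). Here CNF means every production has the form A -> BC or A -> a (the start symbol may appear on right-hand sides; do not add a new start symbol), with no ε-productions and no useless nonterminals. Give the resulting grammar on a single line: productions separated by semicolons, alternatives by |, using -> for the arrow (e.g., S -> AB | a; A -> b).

S -> b | AB | JC | KA; A -> c; B -> b; C -> AB; J -> AA | AS; K -> c | SK

Nullable: {J}; after ε-elimination: S -> b | Kc | cb | Jcb; J -> cS | cc; K -> c | SK.
No unit productions to eliminate.
TERM: introduce B -> b, A -> c and substitute in every rule of length ≥2.
BIN: S -> JAB becomes S -> JC, C -> AB.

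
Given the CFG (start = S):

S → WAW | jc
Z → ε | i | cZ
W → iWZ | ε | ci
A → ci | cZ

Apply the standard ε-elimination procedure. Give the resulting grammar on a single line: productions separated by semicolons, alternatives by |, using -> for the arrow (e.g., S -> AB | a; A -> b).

S -> A | AW | WA | jc | WAW; A -> c | cZ | ci; W -> i | ci | iW | iZ | iWZ; Z -> c | i | cZ

Nullable set: {W, Z}.
S -> WAW: W, W nullable, giving A | AW | WA | WAW.
A -> cZ: Z nullable, giving c | cZ.
Drop W -> ε.
W -> iWZ: W, Z nullable, giving i | iW | iWZ | iZ.
Drop Z -> ε.
Z -> cZ: Z nullable, giving c | cZ.
Unchanged (no nullable symbols): S -> jc; A -> ci; W -> ci; Z -> i.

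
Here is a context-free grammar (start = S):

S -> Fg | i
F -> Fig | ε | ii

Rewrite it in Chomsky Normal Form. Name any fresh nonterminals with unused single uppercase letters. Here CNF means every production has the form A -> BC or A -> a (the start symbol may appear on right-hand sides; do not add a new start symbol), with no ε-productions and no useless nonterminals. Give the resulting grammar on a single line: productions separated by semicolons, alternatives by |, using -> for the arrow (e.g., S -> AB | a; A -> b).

S -> g | i | FB; A -> i; B -> g; C -> AB; F -> AA | AB | FC

Nullable: {F}; after ε-elimination: S -> g | i | Fg; F -> ig | ii | Fig.
No unit productions to eliminate.
TERM: introduce B -> g, A -> i and substitute in every rule of length ≥2.
BIN: F -> FAB becomes F -> FC, C -> AB.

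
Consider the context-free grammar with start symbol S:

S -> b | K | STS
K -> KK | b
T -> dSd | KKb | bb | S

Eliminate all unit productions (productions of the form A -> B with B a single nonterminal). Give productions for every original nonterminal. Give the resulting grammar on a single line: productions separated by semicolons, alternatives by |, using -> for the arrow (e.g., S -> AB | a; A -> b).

Unit productions: S->K, T->S.
Unit pairs (A ⇒* B via units): (S,K), (T,K), (T,S).
S: inherits non-unit rules of {K, S} → KK | STS | b.
K: inherits non-unit rules of {K} → KK | b.
T: inherits non-unit rules of {K, S, T} → KK | KKb | STS | b | bb | dSd.

S -> b | KK | STS; K -> b | KK; T -> b | KK | bb | KKb | STS | dSd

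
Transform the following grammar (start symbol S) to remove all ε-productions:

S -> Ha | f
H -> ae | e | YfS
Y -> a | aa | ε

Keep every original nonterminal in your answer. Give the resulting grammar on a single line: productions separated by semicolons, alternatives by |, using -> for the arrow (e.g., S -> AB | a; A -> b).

Nullable set: {Y}.
H -> YfS: Y nullable, giving YfS | fS.
Drop Y -> ε.
Unchanged (no nullable symbols): S -> Ha; S -> f; H -> ae; H -> e; Y -> a; Y -> aa.

S -> f | Ha; H -> e | ae | fS | YfS; Y -> a | aa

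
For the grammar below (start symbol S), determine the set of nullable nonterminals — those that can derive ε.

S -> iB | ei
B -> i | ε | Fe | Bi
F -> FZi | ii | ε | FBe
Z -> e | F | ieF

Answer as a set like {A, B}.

Directly nullable (have an ε-rule): {B, F}.
Z is nullable via Z -> F (every symbol on the right is already known nullable).
Not nullable: S — each has a terminal in every rule's right-hand side or depends on a non-nullable symbol.

{B, F, Z}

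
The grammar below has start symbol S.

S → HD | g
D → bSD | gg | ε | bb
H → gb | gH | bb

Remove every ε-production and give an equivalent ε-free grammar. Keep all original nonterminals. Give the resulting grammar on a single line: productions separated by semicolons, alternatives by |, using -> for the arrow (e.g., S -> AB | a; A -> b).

Nullable set: {D}.
S -> HD: D nullable, giving H | HD.
Drop D -> ε.
D -> bSD: D nullable, giving bS | bSD.
Unchanged (no nullable symbols): S -> g; D -> bb; D -> gg; H -> bb; H -> gH; H -> gb.

S -> H | g | HD; D -> bS | bb | gg | bSD; H -> bb | gH | gb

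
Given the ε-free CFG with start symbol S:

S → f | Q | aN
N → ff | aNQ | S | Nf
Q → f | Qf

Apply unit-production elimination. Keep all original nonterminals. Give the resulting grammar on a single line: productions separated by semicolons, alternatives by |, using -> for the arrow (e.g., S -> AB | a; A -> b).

S -> f | Qf | aN; N -> f | Nf | Qf | aN | ff | aNQ; Q -> f | Qf

Unit productions: N->S, S->Q.
Unit pairs (A ⇒* B via units): (N,Q), (N,S), (S,Q).
S: inherits non-unit rules of {Q, S} → Qf | aN | f.
N: inherits non-unit rules of {N, Q, S} → Nf | Qf | aN | aNQ | f | ff.
Q: inherits non-unit rules of {Q} → Qf | f.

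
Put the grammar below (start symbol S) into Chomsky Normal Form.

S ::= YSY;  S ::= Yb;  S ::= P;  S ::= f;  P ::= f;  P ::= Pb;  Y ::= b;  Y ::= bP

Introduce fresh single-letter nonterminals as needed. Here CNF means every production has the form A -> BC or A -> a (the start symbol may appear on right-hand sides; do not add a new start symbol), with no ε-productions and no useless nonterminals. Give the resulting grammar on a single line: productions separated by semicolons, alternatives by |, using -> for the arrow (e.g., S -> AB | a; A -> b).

No ε-productions.
After unit-elimination: S -> f | Pb | Yb | YSY; P -> f | Pb; Y -> b | bP.
TERM: introduce A -> b and substitute in every rule of length ≥2.
BIN: S -> YSY becomes S -> YB, B -> SY.

S -> f | PA | YA | YB; A -> b; B -> SY; P -> f | PA; Y -> b | AP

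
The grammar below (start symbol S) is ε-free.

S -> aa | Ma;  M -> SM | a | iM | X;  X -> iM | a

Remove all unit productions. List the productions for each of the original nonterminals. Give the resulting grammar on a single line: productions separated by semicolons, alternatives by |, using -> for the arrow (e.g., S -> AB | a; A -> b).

S -> Ma | aa; M -> a | SM | iM; X -> a | iM

Unit productions: M->X.
Unit pairs (A ⇒* B via units): (M,X).
S: inherits non-unit rules of {S} → Ma | aa.
M: inherits non-unit rules of {M, X} → SM | a | iM.
X: inherits non-unit rules of {X} → a | iM.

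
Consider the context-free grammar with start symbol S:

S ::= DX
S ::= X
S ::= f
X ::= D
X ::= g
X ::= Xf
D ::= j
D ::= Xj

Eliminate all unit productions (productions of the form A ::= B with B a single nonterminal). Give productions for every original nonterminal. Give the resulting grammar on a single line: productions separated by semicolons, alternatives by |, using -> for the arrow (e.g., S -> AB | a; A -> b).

Unit productions: S->X, X->D.
Unit pairs (A ⇒* B via units): (S,D), (S,X), (X,D).
S: inherits non-unit rules of {D, S, X} → DX | Xf | Xj | f | g | j.
D: inherits non-unit rules of {D} → Xj | j.
X: inherits non-unit rules of {D, X} → Xf | Xj | g | j.

S -> f | g | j | DX | Xf | Xj; D -> j | Xj; X -> g | j | Xf | Xj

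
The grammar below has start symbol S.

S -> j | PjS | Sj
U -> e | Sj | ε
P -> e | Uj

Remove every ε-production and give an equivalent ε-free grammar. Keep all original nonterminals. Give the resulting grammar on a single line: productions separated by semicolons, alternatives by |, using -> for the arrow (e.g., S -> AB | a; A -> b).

S -> j | Sj | PjS; P -> e | j | Uj; U -> e | Sj

Nullable set: {U}.
P -> Uj: U nullable, giving Uj | j.
Drop U -> ε.
Unchanged (no nullable symbols): S -> PjS; S -> Sj; S -> j; P -> e; U -> Sj; U -> e.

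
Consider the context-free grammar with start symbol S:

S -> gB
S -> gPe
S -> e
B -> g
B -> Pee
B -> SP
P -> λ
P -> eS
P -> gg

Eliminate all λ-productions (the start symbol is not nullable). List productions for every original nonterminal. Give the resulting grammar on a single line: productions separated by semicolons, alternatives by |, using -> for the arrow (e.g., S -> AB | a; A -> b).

S -> e | gB | ge | gPe; B -> S | g | SP | ee | Pee; P -> eS | gg

Nullable set: {P}.
S -> gPe: P nullable, giving gPe | ge.
B -> Pee: P nullable, giving Pee | ee.
B -> SP: P nullable, giving S | SP.
Drop P -> λ.
Unchanged (no nullable symbols): S -> e; S -> gB; B -> g; P -> eS; P -> gg.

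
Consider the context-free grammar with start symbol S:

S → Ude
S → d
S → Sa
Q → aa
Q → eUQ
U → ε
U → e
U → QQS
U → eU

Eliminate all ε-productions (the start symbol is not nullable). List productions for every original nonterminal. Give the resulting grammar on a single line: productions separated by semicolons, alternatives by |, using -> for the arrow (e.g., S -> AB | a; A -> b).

Nullable set: {U}.
S -> Ude: U nullable, giving Ude | de.
Q -> eUQ: U nullable, giving eQ | eUQ.
Drop U -> ε.
U -> eU: U nullable, giving e | eU.
Unchanged (no nullable symbols): S -> Sa; S -> d; Q -> aa; U -> QQS; U -> e.

S -> d | Sa | de | Ude; Q -> aa | eQ | eUQ; U -> e | eU | QQS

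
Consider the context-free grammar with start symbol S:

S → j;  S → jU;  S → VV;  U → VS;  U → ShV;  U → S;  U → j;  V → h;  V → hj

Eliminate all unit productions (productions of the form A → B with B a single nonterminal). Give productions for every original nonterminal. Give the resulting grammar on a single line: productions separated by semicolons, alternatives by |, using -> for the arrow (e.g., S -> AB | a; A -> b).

S -> j | VV | jU; U -> j | VS | VV | jU | ShV; V -> h | hj

Unit productions: U->S.
Unit pairs (A ⇒* B via units): (U,S).
S: inherits non-unit rules of {S} → VV | j | jU.
U: inherits non-unit rules of {S, U} → ShV | VS | VV | j | jU.
V: inherits non-unit rules of {V} → h | hj.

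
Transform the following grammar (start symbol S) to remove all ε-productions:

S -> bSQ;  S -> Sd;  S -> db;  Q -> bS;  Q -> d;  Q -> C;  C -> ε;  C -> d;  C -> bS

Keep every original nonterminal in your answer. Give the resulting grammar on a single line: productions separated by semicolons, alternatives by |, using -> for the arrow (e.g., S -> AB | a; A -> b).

Nullable set: {C, Q}.
S -> bSQ: Q nullable, giving bS | bSQ.
Drop C -> ε.
Q -> C: C nullable, giving C.
Unchanged (no nullable symbols): S -> Sd; S -> db; C -> bS; C -> d; Q -> bS; Q -> d.

S -> Sd | bS | db | bSQ; C -> d | bS; Q -> C | d | bS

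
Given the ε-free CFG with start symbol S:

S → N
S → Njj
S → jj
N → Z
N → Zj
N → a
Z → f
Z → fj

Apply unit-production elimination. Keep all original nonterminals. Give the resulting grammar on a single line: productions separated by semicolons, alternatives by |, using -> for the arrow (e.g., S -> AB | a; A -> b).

S -> a | f | Zj | fj | jj | Njj; N -> a | f | Zj | fj; Z -> f | fj

Unit productions: N->Z, S->N.
Unit pairs (A ⇒* B via units): (N,Z), (S,N), (S,Z).
S: inherits non-unit rules of {N, S, Z} → Njj | Zj | a | f | fj | jj.
N: inherits non-unit rules of {N, Z} → Zj | a | f | fj.
Z: inherits non-unit rules of {Z} → f | fj.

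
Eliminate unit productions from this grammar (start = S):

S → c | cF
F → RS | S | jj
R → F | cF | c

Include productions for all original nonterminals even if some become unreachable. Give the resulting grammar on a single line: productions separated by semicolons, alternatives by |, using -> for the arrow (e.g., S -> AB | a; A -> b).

S -> c | cF; F -> c | RS | cF | jj; R -> c | RS | cF | jj

Unit productions: F->S, R->F.
Unit pairs (A ⇒* B via units): (F,S), (R,F), (R,S).
S: inherits non-unit rules of {S} → c | cF.
F: inherits non-unit rules of {F, S} → RS | c | cF | jj.
R: inherits non-unit rules of {F, R, S} → RS | c | cF | jj.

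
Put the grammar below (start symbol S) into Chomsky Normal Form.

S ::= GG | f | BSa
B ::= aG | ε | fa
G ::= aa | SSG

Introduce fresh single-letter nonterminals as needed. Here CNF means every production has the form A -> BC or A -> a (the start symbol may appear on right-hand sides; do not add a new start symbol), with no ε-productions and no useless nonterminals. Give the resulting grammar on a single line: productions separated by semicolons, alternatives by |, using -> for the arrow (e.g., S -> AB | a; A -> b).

Nullable: {B}; after ε-elimination: S -> f | GG | Sa | BSa; B -> aG | fa; G -> aa | SSG.
No unit productions to eliminate.
TERM: introduce A -> a, C -> f and substitute in every rule of length ≥2.
BIN: G -> SSG becomes G -> SD, D -> SG; S -> BSA becomes S -> BE, E -> SA.

S -> f | BE | GG | SA; A -> a; B -> AG | CA; C -> f; D -> SG; E -> SA; G -> AA | SD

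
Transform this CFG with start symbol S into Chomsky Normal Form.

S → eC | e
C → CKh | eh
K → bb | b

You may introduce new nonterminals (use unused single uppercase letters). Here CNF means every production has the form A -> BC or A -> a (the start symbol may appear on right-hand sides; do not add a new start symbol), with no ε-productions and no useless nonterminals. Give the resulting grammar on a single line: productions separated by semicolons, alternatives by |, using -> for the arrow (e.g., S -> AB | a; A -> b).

S -> e | BC; A -> h; B -> e; C -> BA | CE; D -> b; E -> KA; K -> b | DD

No ε-productions.
No unit productions to eliminate.
TERM: introduce D -> b, B -> e, A -> h and substitute in every rule of length ≥2.
BIN: C -> CKA becomes C -> CE, E -> KA.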